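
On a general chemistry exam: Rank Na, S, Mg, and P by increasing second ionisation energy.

Mg, P, S, Na

Consider each +1 ion: Na⁺ is the bare [Ne] core; S⁺ still has 5 valence electrons; Mg⁺ still has 1 valence electron; P⁺ still has 4 valence electrons.
Core electrons are held far more tightly than valence electrons, so Na tops the IE_2 order.
Valence configurations: S⁺ [Ne]3s²3p³, Mg⁺ [Ne]3s¹, P⁺ [Ne]3s²3p².
Approximate IE_2 values (kJ/mol): Na 4562, S 2252, Mg 1451, P 1907.
Hence IE_2: Mg < P < S < Na.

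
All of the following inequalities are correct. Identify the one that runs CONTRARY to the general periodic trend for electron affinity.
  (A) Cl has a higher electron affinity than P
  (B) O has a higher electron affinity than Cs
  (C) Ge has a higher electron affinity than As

(C)

The general trend: electron affinity increases across a period and decreases down a group.
(A) Cl (period 3, group 17) vs P (period 3, group 15): the stated order agrees with the simple trend.
(B) O (period 2, group 16) vs Cs (period 6, group 1): the stated order agrees with the simple trend.
(C) Ge (period 4, group 14) vs As (period 4, group 15): the stated order contradicts the simple trend.
The exception is (C): adding an electron to As's half-filled 4p³ is unfavourable, so Ge (4p²) has the more exothermic EA.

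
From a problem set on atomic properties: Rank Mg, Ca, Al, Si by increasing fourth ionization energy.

The fourth ionization energy removes an electron from the +3 ion. For each element: Mg³⁺ is already 1 electron into the core; Ca³⁺ is already 1 electron into the core; Al³⁺ is the bare [Ne] core; Si³⁺ still has 1 valence electron.
Breaking into a closed-shell core is much more expensive than removing a leftover valence electron — Ca, Mg and Al have the largest IE_4 here.
Approximate IE_4 values (kJ/mol): Mg 10543, Ca 6491, Al 11577, Si 4356.
Putting it together, IE_4: Si < Ca < Mg < Al.

Si, Ca, Mg, Al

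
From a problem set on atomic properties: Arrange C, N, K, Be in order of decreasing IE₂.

K, N, C, Be

Consider each +1 ion: C⁺ still has 3 valence electrons; N⁺ still has 4 valence electrons; K⁺ is the bare [Ar] core; Be⁺ still has 1 valence electron.
Core electrons are held far more tightly than valence electrons, so K tops the IE_2 order.
Valence configurations: C⁺ [He]2s²2p¹, N⁺ [He]2s²2p², Be⁺ [He]2s¹.
The numbers (kJ/mol): C 2353, N 2856, K 3052, Be 1757.
So the second ionization energies run Be < C < N < K.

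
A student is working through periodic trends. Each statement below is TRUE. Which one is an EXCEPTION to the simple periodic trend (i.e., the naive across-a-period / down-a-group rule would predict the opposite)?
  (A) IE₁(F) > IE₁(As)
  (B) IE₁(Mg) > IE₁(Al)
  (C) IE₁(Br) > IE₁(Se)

(B)

The general trend: IE₁ increases across a period and decreases down a group.
(A) F (period 2, group 17) vs As (period 4, group 15): the stated order agrees with the simple trend.
(B) Mg (period 3, group 2) vs Al (period 3, group 13): the stated order contradicts the simple trend.
(C) Br (period 4, group 17) vs Se (period 4, group 16): the stated order agrees with the simple trend.
The exception is (B): Al's single 3p electron is easier to remove than one from Mg's filled 3s².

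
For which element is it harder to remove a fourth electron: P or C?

C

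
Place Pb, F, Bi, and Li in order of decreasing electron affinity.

F, Bi, Li, Pb

Li is in period 2, group 1; F is in period 2, group 17; Pb is in period 6, group 14; Bi is in period 6, group 15.
Atoms with high Z_eff and room in the valence shell (especially the halogens) have the most exothermic electron affinities.
Here both period and group differ, so the two effects have to be weighed against each other.
Li > Pb: the two effects oppose for this pair; the down-group effect wins (60 vs 35 kJ/mol).
Bi > Li: period and group pull opposite ways; the across-period shift dominates (91 vs 60 kJ/mol).
F > Bi: both effects reinforce here, so F is clearly the higher of the two.
Approximate values (kJ/mol): Li 60, F 328, Pb 35, Bi 91.
So from highest to lowest: F > Bi > Li > Pb.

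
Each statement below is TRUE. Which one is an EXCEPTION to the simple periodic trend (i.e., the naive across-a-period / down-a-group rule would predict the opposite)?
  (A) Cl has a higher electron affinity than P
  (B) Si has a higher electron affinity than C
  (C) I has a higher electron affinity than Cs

(B)

The general trend: electron affinity increases across a period and decreases down a group.
(A) Cl (period 3, group 17) vs P (period 3, group 15): the stated order agrees with the simple trend.
(B) Si (period 3, group 14) vs C (period 2, group 14): the stated order contradicts the simple trend.
(C) I (period 5, group 17) vs Cs (period 6, group 1): the stated order agrees with the simple trend.
The exception is (B): Si's larger, more diffuse 3p orbitals accept an added electron slightly more readily than C's compact 2p.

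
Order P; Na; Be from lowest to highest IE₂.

Be < P < Na

IE_2 is the cost of taking one more electron from the +1 cation: P⁺ still has 4 valence electrons; Na⁺ is the bare [Ne] core; Be⁺ still has 1 valence electron.
Core electrons are held far more tightly than valence electrons, so Na tops the IE_2 order.
Valence configurations: P⁺ [Ne]3s²3p², Be⁺ [He]2s¹.
Tabulated IE_2 (kJ/mol): P 1907, Na 4562, Be 1757.
Overall IE_2 order: Be < P < Na.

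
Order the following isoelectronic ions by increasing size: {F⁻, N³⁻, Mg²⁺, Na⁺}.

Mg²⁺, Na⁺, F⁻, N³⁻

All of these have 10 electrons, so size is governed by nuclear charge alone: the more protons, the stronger the pull on the same electron cloud, and the smaller the ion.
Nuclear charges: Mg²⁺ (Z=12), Na⁺ (Z=11), F⁻ (Z=9), N³⁻ (Z=7).
Smallest to largest: Mg²⁺ < Na⁺ < F⁻ < N³⁻.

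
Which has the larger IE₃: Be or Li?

Consider each +2 ion: Be²⁺ is the bare [He] core; Li²⁺ is already 1 electron into the core.
All of these are removing an electron from a noble-gas core or deeper; the smaller core (lower principal quantum number) is held far more tightly, and within a period the higher nuclear charge binds the same core more tightly.
Approximate IE_3 values (kJ/mol): Be 14849, Li 11815.
Overall IE_3 order: Li < Be.

Be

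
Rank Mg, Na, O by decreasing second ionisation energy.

IE_2 is the cost of taking one more electron from the +1 cation: Mg⁺ still has 1 valence electron; Na⁺ is the bare [Ne] core; O⁺ still has 5 valence electrons.
Breaking into a closed-shell core is much more expensive than removing a leftover valence electron — Na has the largest IE_2 here.
Valence configurations: Mg⁺ [Ne]3s¹, O⁺ [He]2s²2p³.
The numbers (kJ/mol): Mg 1451, Na 4562, O 3388.
So the second ionization energies run Mg < O < Na.

Na > O > Mg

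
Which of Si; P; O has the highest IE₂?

O

After 1 electron has been removed, what remains? Si⁺ still has 3 valence electrons; P⁺ still has 4 valence electrons; O⁺ still has 5 valence electrons.
All are still removing valence electrons, so compare the +1 ions as you would atoms: IE_2 generally rises across a period (higher Z_eff) and falls down a group (larger shell), subject to the usual subshell exceptions.
Valence configurations: Si⁺ [Ne]3s²3p¹, P⁺ [Ne]3s²3p², O⁺ [He]2s²2p³.
Approximate IE_2 values (kJ/mol): Si 1577, P 1907, O 3388.
So the second ionization energies run Si < P < O.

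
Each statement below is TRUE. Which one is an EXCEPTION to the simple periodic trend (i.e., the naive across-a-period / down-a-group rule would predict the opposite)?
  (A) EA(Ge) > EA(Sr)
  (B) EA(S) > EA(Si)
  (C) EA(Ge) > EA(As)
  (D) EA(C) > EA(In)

(C)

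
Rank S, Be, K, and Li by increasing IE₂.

IE_2 is the cost of taking one more electron from the +1 cation: S⁺ still has 5 valence electrons; Be⁺ still has 1 valence electron; K⁺ is the bare [Ar] core; Li⁺ is the bare [He] core.
Pulling an electron out of a noble-gas core costs far more than removing a remaining valence electron, so K and Li sit at the high end of IE_2.
Valence configurations: S⁺ [Ne]3s²3p³, Be⁺ [He]2s¹.
Approximate IE_2 values (kJ/mol): S 2252, Be 1757, K 3052, Li 7298.
Putting it together, IE_2: Be < S < K < Li.

Be < S < K < Li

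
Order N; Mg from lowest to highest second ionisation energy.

After 1 electron has been removed, what remains? N⁺ still has 4 valence electrons; Mg⁺ still has 1 valence electron.
All are still removing valence electrons, so compare the +1 ions as you would atoms: IE_2 generally rises across a period (higher Z_eff) and falls down a group (larger shell), subject to the usual subshell exceptions.
Valence configurations: N⁺ [He]2s²2p², Mg⁺ [Ne]3s¹.
The numbers (kJ/mol): N 2856, Mg 1451.
So the second ionization energies run Mg < N.

Mg < N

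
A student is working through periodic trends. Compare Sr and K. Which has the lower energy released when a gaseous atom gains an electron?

Sr

EA tends to increase across a period and decrease down a group, though the pattern is less regular than for IE or radius.
These sit on a diagonal, where the across-period and down-group effects partly cancel.
K > Sr: period and group pull opposite ways; the down-group shift dominates (48 vs 5 kJ/mol).
Approximate values (kJ/mol): K 48, Sr 5.
So Sr has the lower energy released when a gaseous atom gains an electron (Sr < K).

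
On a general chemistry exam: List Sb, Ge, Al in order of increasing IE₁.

Across a period the outer electron is held more tightly (higher IE₁); down a group it sits in a higher shell, more shielded, and comes off more easily.
These sit on a diagonal, where the across-period and down-group effects partly cancel.
Ge > Al: the two effects oppose for this pair; the across-period effect wins (762 vs 578 kJ/mol).
Sb > Ge: the two effects oppose for this pair; the across-period effect wins (831 vs 762 kJ/mol).
Approximate values (kJ/mol): Al 578, Ge 762, Sb 831.
So from lowest to highest: Al < Ge < Sb.

Al < Ge < Sb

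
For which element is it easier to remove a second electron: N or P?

After 1 electron has been removed, what remains? N⁺ still has 4 valence electrons; P⁺ still has 4 valence electrons.
All are still removing valence electrons, so compare the +1 ions as you would atoms: IE_2 generally rises across a period (higher Z_eff) and falls down a group (larger shell), subject to the usual subshell exceptions.
Valence configurations: N⁺ [He]2s²2p², P⁺ [Ne]3s²3p².
Tabulated IE_2 (kJ/mol): N 2856, P 1907.
So the second ionization energies run P < N.

P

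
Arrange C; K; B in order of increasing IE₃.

IE_3 is the cost of taking one more electron from the +2 cation: C²⁺ still has 2 valence electrons; K²⁺ is already 1 electron into the core; B²⁺ still has 1 valence electron.
Usually core removal costs more than valence removal, but here the competition is close: a tightly held n=2 valence electron can cost more to remove than an n=3 core electron, so the actual values have to decide it.
Valence configurations: C²⁺ [He]2s², B²⁺ [He]2s¹.
The numbers (kJ/mol): C 4620, K 4420, B 3660.
Hence IE_3: B < K < C.

B < K < C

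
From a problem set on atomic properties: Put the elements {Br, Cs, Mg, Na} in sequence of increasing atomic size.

Br < Mg < Na < Cs

Na is in period 3, group 1; Mg is in period 3, group 2; Br is in period 4, group 17; Cs is in period 6, group 1.
Radius decreases left→right (rising Z_eff, same n) and increases top→bottom (higher n).
Here both period and group differ, so the two effects have to be weighed against each other.
Mg > Br: period and group pull opposite ways; the across-period shift dominates (139 vs 114 pm).
Na > Mg: Na lies to the left of Mg in period 3, so the across-period effect alone puts Na larger.
Cs > Na: Cs sits below Na in group 1, so the down-group effect alone puts Cs larger.
For reference (pm): Na 155, Mg 139, Br 114, Cs 232.
So from smallest to largest: Br < Mg < Na < Cs.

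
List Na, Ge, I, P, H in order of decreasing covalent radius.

Na > I > Ge > P > H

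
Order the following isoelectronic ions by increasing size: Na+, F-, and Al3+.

Al3+, Na+, F-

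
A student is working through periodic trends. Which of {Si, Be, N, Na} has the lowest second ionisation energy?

Si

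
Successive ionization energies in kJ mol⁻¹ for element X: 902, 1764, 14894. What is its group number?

Group 2

Look for the largest jump between consecutive ionization energies: IE3/IE2 ≈ 8.4, far larger than any earlier ratio.
That jump marks the point where a core electron is being removed. So the atom has 2 valence electrons.
A main-group element with 2 valence electrons is in group 2.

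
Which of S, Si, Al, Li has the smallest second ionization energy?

After 1 electron has been removed, what remains? S⁺ still has 5 valence electrons; Si⁺ still has 3 valence electrons; Al⁺ still has 2 valence electrons; Li⁺ is the bare [He] core.
Breaking into a closed-shell core is much more expensive than removing a leftover valence electron — Li has the largest IE_2 here.
Valence configurations: S⁺ [Ne]3s²3p³, Si⁺ [Ne]3s²3p¹, Al⁺ [Ne]3s².
Si⁺ loses a lone 3p electron whereas Al⁺ must break into a filled 3s² pair, so IE_2(Al) > IE_2(Si) even though Si has the higher nuclear charge.
Approximate IE_2 values (kJ/mol): S 2252, Si 1577, Al 1817, Li 7298.
Hence IE_2: Si < Al < S < Li.

Si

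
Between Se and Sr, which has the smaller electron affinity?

Sr

Se is in period 4, group 16; Sr is in period 5, group 2.
Electron affinity generally becomes more exothermic across a period toward the halogens and less exothermic down a group.
These span different periods and groups, so the two trends combine.
Se > Sr: relative to Sr, both the across-period and down-group shifts push Se's electron affinity up.
For reference (kJ/mol): Se 195, Sr 5.
So Sr has the smaller electron affinity (Sr < Se).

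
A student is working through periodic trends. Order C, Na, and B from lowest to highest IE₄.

After 3 electrons have been removed, what remains? C³⁺ still has 1 valence electron; Na³⁺ is already 2 electrons into the core; B³⁺ is the bare [He] core.
Pulling an electron out of a noble-gas core costs far more than removing a remaining valence electron, so Na and B sit at the high end of IE_4.
Approximate IE_4 values (kJ/mol): C 6223, Na 9543, B 25026.
Putting it together, IE_4: C < Na < B.

C, Na, B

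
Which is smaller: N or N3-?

Forming N3- adds 3 electrons to N. More electron–electron repulsion in the same shell, with unchanged nuclear charge, lets the cloud expand.
An anion is larger than its parent atom: N3- > N.

N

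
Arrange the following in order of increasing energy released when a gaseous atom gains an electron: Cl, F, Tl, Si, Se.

Tl, Si, Se, F, Cl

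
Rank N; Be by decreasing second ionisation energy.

N, Be

Consider each +1 ion: N⁺ still has 4 valence electrons; Be⁺ still has 1 valence electron.
All are still removing valence electrons, so compare the +1 ions as you would atoms: IE_2 generally rises across a period (higher Z_eff) and falls down a group (larger shell), subject to the usual subshell exceptions.
Valence configurations: N⁺ [He]2s²2p², Be⁺ [He]2s¹.
The numbers (kJ/mol): N 2856, Be 1757.
Putting it together, IE_2: Be < N.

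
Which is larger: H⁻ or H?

H⁻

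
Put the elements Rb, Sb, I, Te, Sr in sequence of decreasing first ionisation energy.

I, Te, Sb, Sr, Rb

Rb is in period 5, group 1; Sr is in period 5, group 2; Sb is in period 5, group 15; Te is in period 5, group 16; I is in period 5, group 17.
IE₁ increases left→right with effective nuclear charge and decreases top→bottom as the valence shell moves farther out.
All lie in period 5, so first ionization energy increases left to right.
So from highest to lowest: I > Te > Sb > Sr > Rb.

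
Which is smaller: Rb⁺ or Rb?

Rb⁺

Forming Rb⁺ removes 1 electron from Rb. Fewer electrons for the same nuclear charge means less shielding and a higher Z_eff on the remaining electrons, and for main-group metals the entire outer shell is lost.
A cation is smaller than its parent atom: Rb⁺ < Rb.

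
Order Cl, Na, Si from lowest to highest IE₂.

Consider each +1 ion: Cl⁺ still has 6 valence electrons; Na⁺ is the bare [Ne] core; Si⁺ still has 3 valence electrons.
Breaking into a closed-shell core is much more expensive than removing a leftover valence electron — Na has the largest IE_2 here.
Valence configurations: Cl⁺ [Ne]3s²3p⁴, Si⁺ [Ne]3s²3p¹.
Tabulated IE_2 (kJ/mol): Cl 2298, Na 4562, Si 1577.
So the second ionization energies run Si < Cl < Na.

Si < Cl < Na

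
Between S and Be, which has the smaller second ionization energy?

Be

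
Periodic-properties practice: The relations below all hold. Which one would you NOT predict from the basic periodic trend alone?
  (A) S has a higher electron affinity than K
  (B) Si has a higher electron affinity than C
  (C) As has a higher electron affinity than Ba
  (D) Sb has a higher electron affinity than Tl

The general trend: electron affinity increases across a period and decreases down a group.
(A) S (period 3, group 16) vs K (period 4, group 1): the stated order agrees with the simple trend.
(B) Si (period 3, group 14) vs C (period 2, group 14): the stated order contradicts the simple trend.
(C) As (period 4, group 15) vs Ba (period 6, group 2): the stated order agrees with the simple trend.
(D) Sb (period 5, group 15) vs Tl (period 6, group 13): the stated order agrees with the simple trend.
The exception is (B): Si's larger, more diffuse 3p orbitals accept an added electron slightly more readily than C's compact 2p.

(B)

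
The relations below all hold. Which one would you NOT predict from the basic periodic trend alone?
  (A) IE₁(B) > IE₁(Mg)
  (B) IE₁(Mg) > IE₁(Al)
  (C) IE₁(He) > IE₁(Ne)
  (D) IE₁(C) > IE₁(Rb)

(B)

The general trend: IE₁ increases across a period and decreases down a group.
(A) B (period 2, group 13) vs Mg (period 3, group 2): the stated order agrees with the simple trend.
(B) Mg (period 3, group 2) vs Al (period 3, group 13): the stated order contradicts the simple trend.
(C) He (period 1, group 18) vs Ne (period 2, group 18): the stated order agrees with the simple trend.
(D) C (period 2, group 14) vs Rb (period 5, group 1): the stated order agrees with the simple trend.
The exception is (B): Al's single 3p electron is easier to remove than one from Mg's filled 3s².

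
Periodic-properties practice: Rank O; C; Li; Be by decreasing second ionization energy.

IE_2 is the cost of taking one more electron from the +1 cation: O⁺ still has 5 valence electrons; C⁺ still has 3 valence electrons; Li⁺ is the bare [He] core; Be⁺ still has 1 valence electron.
Breaking into a closed-shell core is much more expensive than removing a leftover valence electron — Li has the largest IE_2 here.
Valence configurations: O⁺ [He]2s²2p³, C⁺ [He]2s²2p¹, Be⁺ [He]2s¹.
The numbers (kJ/mol): O 3388, C 2353, Li 7298, Be 1757.
So the second ionization energies run Be < C < O < Li.

Li > O > C > Be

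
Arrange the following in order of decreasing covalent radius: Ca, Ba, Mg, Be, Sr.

Ba > Sr > Ca > Mg > Be

Radius decreases left→right (rising Z_eff, same n) and increases top→bottom (higher n).
All are in group 2, so atomic radius increases down the group.
So from largest to smallest: Ba > Sr > Ca > Mg > Be.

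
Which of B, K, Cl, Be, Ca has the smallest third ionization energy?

After 2 electrons have been removed, what remains? B²⁺ still has 1 valence electron; K²⁺ is already 1 electron into the core; Cl²⁺ still has 5 valence electrons; Be²⁺ is the bare [He] core; Ca²⁺ is the bare [Ar] core.
Core electrons are held far more tightly than valence electrons, so K, Ca and Be top the IE_3 order.
Valence configurations: B²⁺ [He]2s¹, Cl²⁺ [Ne]3s²3p³.
Tabulated IE_3 (kJ/mol): B 3660, K 4420, Cl 3822, Be 14849, Ca 4912.
Putting it together, IE_3: B < Cl < K < Ca < Be.

B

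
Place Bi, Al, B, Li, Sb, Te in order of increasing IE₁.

Li is in period 2, group 1; B is in period 2, group 13; Al is in period 3, group 13; Sb is in period 5, group 15; Te is in period 5, group 16; Bi is in period 6, group 15.
First ionization energy rises across a period (greater Z_eff holds electrons more tightly) and falls down a group (valence electrons are farther from the nucleus).
Neither a single period nor a single group — weigh both effects.
Al > Li: period and group pull opposite ways; the across-period shift dominates (578 vs 520 kJ/mol).
Bi > Al: period and group pull opposite ways; the across-period shift dominates (703 vs 578 kJ/mol).
B > Bi: period and group pull opposite ways; the down-group shift dominates (801 vs 703 kJ/mol).
Sb > B: period and group pull opposite ways; the across-period shift dominates (831 vs 801 kJ/mol).
Te > Sb: Te lies to the right of Sb in period 5, so the across-period effect alone puts Te higher.
For reference (kJ/mol): Li 520, B 801, Al 578, Sb 831, Te 869, Bi 703.
So from lowest to highest: Li < Al < Bi < B < Sb < Te.

Li, Al, Bi, B, Sb, Te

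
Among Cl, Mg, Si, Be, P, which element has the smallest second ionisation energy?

After 1 electron has been removed, what remains? Cl⁺ still has 6 valence electrons; Mg⁺ still has 1 valence electron; Si⁺ still has 3 valence electrons; Be⁺ still has 1 valence electron; P⁺ still has 4 valence electrons.
All are still removing valence electrons, so compare the +1 ions as you would atoms: IE_2 generally rises across a period (higher Z_eff) and falls down a group (larger shell), subject to the usual subshell exceptions.
Valence configurations: Cl⁺ [Ne]3s²3p⁴, Mg⁺ [Ne]3s¹, Si⁺ [Ne]3s²3p¹, Be⁺ [He]2s¹, P⁺ [Ne]3s²3p².
The numbers (kJ/mol): Cl 2298, Mg 1451, Si 1577, Be 1757, P 1907.
So the second ionization energies run Mg < Si < Be < P < Cl.

Mg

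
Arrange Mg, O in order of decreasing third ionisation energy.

The third ionization energy removes an electron from the +2 ion. For each element: Mg²⁺ is the bare [Ne] core; O²⁺ still has 4 valence electrons.
Pulling an electron out of a noble-gas core costs far more than removing a remaining valence electron, so Mg sits at the high end of IE_3.
Tabulated IE_3 (kJ/mol): Mg 7733, O 5300.
So the third ionization energies run O < Mg.

Mg > O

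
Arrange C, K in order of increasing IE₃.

After 2 electrons have been removed, what remains? C²⁺ still has 2 valence electrons; K²⁺ is already 1 electron into the core.
Usually core removal costs more than valence removal, but here the competition is close: a tightly held n=2 valence electron can cost more to remove than an n=3 core electron, so the actual values have to decide it.
The numbers (kJ/mol): C 4620, K 4420.
Overall IE_3 order: K < C.

K < C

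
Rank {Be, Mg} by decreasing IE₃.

Be > Mg

IE_3 is the cost of taking one more electron from the +2 cation: Be²⁺ is the bare [He] core; Mg²⁺ is the bare [Ne] core.
All of these are removing an electron from a noble-gas core or deeper; the smaller core (lower principal quantum number) is held far more tightly, and within a period the higher nuclear charge binds the same core more tightly.
Tabulated IE_3 (kJ/mol): Be 14849, Mg 7733.
So the third ionization energies run Mg < Be.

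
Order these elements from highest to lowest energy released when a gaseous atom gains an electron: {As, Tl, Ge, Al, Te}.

Te, Ge, As, Al, Tl

Al is in period 3, group 13; Ge is in period 4, group 14; As is in period 4, group 15; Te is in period 5, group 16; Tl is in period 6, group 13.
Electron affinity generally becomes more exothermic across a period toward the halogens and less exothermic down a group.
Neither a single period nor a single group — weigh both effects.
Al > Tl: they share group 13; the group trend gives Al the larger value.
As > Al: period and group pull opposite ways; the across-period shift dominates (78 vs 42 kJ/mol).
Ge > As: this pair runs against the simple trend — see the exception note.
Te > Ge: the two effects oppose for this pair; the across-period effect wins (190 vs 119 kJ/mol).
Note the exception: Ge has a higher electron affinity than As, contrary to the simple trend — adding an electron to As's half-filled 4p³ is unfavourable, so Ge (4p²) has the more exothermic EA.
Tabulated electron affinity (kJ/mol): Al 42, Ge 119, As 78, Te 190, Tl 19.
So from highest to lowest: Te > Ge > As > Al > Tl.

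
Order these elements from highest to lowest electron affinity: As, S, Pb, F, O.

EA tends to increase across a period and decrease down a group, though the pattern is less regular than for IE or radius.
Here both period and group differ, so the two effects have to be weighed against each other.
As > Pb: relative to Pb, both the across-period and down-group shifts push As's electron affinity up.
O > As: relative to As, both the across-period and down-group shifts push O's electron affinity up.
S > O: this pair runs against the simple trend — see the exception note.
F > S: relative to S, both the across-period and down-group shifts push F's electron affinity up.
Note the exception: S has a higher electron affinity than O, contrary to the simple trend — the compact 2p subshell of O repels the added electron more than S's larger 3p does.
Approximate values (kJ/mol): O 141, F 328, S 200, As 78, Pb 35.
So from highest to lowest: F > S > O > As > Pb.

F > S > O > As > Pb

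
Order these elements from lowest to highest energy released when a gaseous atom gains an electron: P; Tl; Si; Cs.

Tl < Cs < P < Si

Si is in period 3, group 14; P is in period 3, group 15; Cs is in period 6, group 1; Tl is in period 6, group 13.
EA tends to increase across a period and decrease down a group, though the pattern is less regular than for IE or radius.
These span different periods and groups, so the two trends combine.
Cs > Tl: this pair runs against the simple trend — see the exception note.
P > Cs: relative to Cs, both the across-period and down-group shifts push P's electron affinity up.
Si > P: this pair runs against the simple trend — see the exception note.
Note the exception: Cs has a higher electron affinity than Tl, contrary to the simple trend — Tl's ns²np¹ configuration gives only a small electron affinity — the sparsely filled np subshell binds an added electron weakly.
Note the exception: Si has a higher electron affinity than P, contrary to the simple trend — adding an electron to P's half-filled 3p³ is unfavourable, so Si (3p²) has the more exothermic EA.
Tabulated electron affinity (kJ/mol): Si 134, P 72, Cs 46, Tl 19.
So from lowest to highest: Tl < Cs < P < Si.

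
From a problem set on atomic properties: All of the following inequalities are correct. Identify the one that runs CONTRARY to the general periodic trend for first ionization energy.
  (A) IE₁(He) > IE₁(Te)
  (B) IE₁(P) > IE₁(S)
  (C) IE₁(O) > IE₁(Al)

(B)

The general trend: first ionization energy increases across a period and decreases down a group.
(A) He (period 1, group 18) vs Te (period 5, group 16): the stated order agrees with the simple trend.
(B) P (period 3, group 15) vs S (period 3, group 16): the stated order contradicts the simple trend.
(C) O (period 2, group 16) vs Al (period 3, group 13): the stated order agrees with the simple trend.
The exception is (B): S (3p⁴) ionizes more easily than half-filled P (3p³) because the paired 3p electron in S is pushed out by e⁻–e⁻ repulsion.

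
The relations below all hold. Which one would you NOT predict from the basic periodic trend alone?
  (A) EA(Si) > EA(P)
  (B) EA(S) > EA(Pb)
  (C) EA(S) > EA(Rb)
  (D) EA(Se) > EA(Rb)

(A)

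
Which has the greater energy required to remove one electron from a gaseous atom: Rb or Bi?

Bi

IE₁ increases left→right with effective nuclear charge and decreases top→bottom as the valence shell moves farther out.
These span different periods and groups, so the two trends combine.
Bi > Rb: period and group pull opposite ways; the across-period shift dominates (703 vs 403 kJ/mol).
Approximate values (kJ/mol): Rb 403, Bi 703.
So Bi has the greater energy required to remove one electron from a gaseous atom (Bi > Rb).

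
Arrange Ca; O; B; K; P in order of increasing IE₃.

The third ionization energy removes an electron from the +2 ion. For each element: Ca²⁺ is the bare [Ar] core; O²⁺ still has 4 valence electrons; B²⁺ still has 1 valence electron; K²⁺ is already 1 electron into the core; P²⁺ still has 3 valence electrons.
Usually core removal costs more than valence removal, but here the competition is close: a tightly held n=2 valence electron can cost more to remove than an n=3 core electron, so the actual values have to decide it.
Valence configurations: O²⁺ [He]2s²2p², B²⁺ [He]2s¹, P²⁺ [Ne]3s²3p¹.
Tabulated IE_3 (kJ/mol): Ca 4912, O 5300, B 3660, K 4420, P 2914.
Overall IE_3 order: P < B < K < Ca < O.

P < B < K < Ca < O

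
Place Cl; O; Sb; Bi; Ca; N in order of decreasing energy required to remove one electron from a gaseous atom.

N > O > Cl > Sb > Bi > Ca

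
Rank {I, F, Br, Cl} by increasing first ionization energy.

I < Br < Cl < F

F is in period 2, group 17; Cl is in period 3, group 17; Br is in period 4, group 17; I is in period 5, group 17.
IE₁ increases left→right with effective nuclear charge and decreases top→bottom as the valence shell moves farther out.
All are in group 17, so first ionization energy increases up the group.
So from lowest to highest: I < Br < Cl < F.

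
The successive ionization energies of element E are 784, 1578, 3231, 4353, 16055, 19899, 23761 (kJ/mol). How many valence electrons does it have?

Look for the largest jump between consecutive ionization energies: IE5/IE4 ≈ 3.7, far larger than any earlier ratio.
That jump marks the point where a core electron is being removed. So the atom has 4 valence electrons.

4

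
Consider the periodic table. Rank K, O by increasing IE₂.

K < O

The second ionization energy removes an electron from the +1 ion. For each element: K⁺ is the bare [Ar] core; O⁺ still has 5 valence electrons.
Usually core removal costs more than valence removal, but here the competition is close: a tightly held n=2 valence electron can cost more to remove than an n=3 core electron, so the actual values have to decide it.
The numbers (kJ/mol): K 3052, O 3388.
Putting it together, IE_2: K < O.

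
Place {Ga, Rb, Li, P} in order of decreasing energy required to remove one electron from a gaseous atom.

Li is in period 2, group 1; P is in period 3, group 15; Ga is in period 4, group 13; Rb is in period 5, group 1.
First ionization energy rises across a period (greater Z_eff holds electrons more tightly) and falls down a group (valence electrons are farther from the nucleus).
Neither a single period nor a single group — weigh both effects.
Li > Rb: they share group 1; the group trend gives Li the larger value.
Ga > Li: the two effects oppose for this pair; the across-period effect wins (579 vs 520 kJ/mol).
P > Ga: relative to Ga, both the across-period and down-group shifts push P's first ionization energy up.
Tabulated first ionization energy (kJ/mol): Li 520, P 1012, Ga 579, Rb 403.
So from highest to lowest: P > Ga > Li > Rb.

P > Ga > Li > Rb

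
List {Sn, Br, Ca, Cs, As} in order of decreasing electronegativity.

Smaller atoms with higher effective nuclear charge are more electronegative.
Here both period and group differ, so the two effects have to be weighed against each other.
Ca > Cs: both effects reinforce here, so Ca is clearly the higher of the two.
Sn > Ca: period and group pull opposite ways; the across-period shift dominates (1.96 vs 1.00).
As > Sn: both effects reinforce here, so As is clearly the higher of the two.
Br > As: Br lies to the right of As in period 4, so the across-period effect alone puts Br higher.
For reference (Pauling): Ca 1.00, As 2.18, Br 2.96, Sn 1.96, Cs 0.79.
So from highest to lowest: Br > As > Sn > Ca > Cs.

Br, As, Sn, Ca, Cs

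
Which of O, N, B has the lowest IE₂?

Consider each +1 ion: O⁺ still has 5 valence electrons; N⁺ still has 4 valence electrons; B⁺ still has 2 valence electrons.
All are still removing valence electrons, so compare the +1 ions as you would atoms: IE_2 generally rises across a period (higher Z_eff) and falls down a group (larger shell), subject to the usual subshell exceptions.
Valence configurations: O⁺ [He]2s²2p³, N⁺ [He]2s²2p², B⁺ [He]2s².
Approximate IE_2 values (kJ/mol): O 3388, N 2856, B 2427.
Overall IE_2 order: B < N < O.

B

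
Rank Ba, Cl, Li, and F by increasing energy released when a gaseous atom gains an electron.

Adding an electron releases more energy for atoms nearer the top right (short of the noble gases).
Here both period and group differ, so the two effects have to be weighed against each other.
Li > Ba: the two effects oppose for this pair; the down-group effect wins (60 vs 14 kJ/mol).
F > Li: both are in period 2; the period trend gives F the larger value.
Cl > F: this pair runs against the simple trend — see the exception note.
Note the exception: Cl has a higher electron affinity than F, contrary to the simple trend — F's small 2p subshell makes the incoming electron feel strong e⁻–e⁻ repulsion, so Cl actually releases more energy on gaining an electron.
For reference (kJ/mol): Li 60, F 328, Cl 349, Ba 14.
So from lowest to highest: Ba < Li < F < Cl.

Ba < Li < F < Cl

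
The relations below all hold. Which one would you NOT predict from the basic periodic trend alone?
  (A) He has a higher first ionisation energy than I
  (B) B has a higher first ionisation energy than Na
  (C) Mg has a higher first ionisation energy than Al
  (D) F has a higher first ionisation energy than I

(C)

The general trend: first ionisation energy increases across a period and decreases down a group.
(A) He (period 1, group 18) vs I (period 5, group 17): the stated order agrees with the simple trend.
(B) B (period 2, group 13) vs Na (period 3, group 1): the stated order agrees with the simple trend.
(C) Mg (period 3, group 2) vs Al (period 3, group 13): the stated order contradicts the simple trend.
(D) F (period 2, group 17) vs I (period 5, group 17): the stated order agrees with the simple trend.
The exception is (C): Al's single 3p electron is easier to remove than one from Mg's filled 3s².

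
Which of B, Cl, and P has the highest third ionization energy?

Cl

IE_3 is the cost of taking one more electron from the +2 cation: B²⁺ still has 1 valence electron; Cl²⁺ still has 5 valence electrons; P²⁺ still has 3 valence electrons.
All are still removing valence electrons, so compare the +2 ions as you would atoms: IE_3 generally rises across a period (higher Z_eff) and falls down a group (larger shell), subject to the usual subshell exceptions.
Valence configurations: B²⁺ [He]2s¹, Cl²⁺ [Ne]3s²3p³, P²⁺ [Ne]3s²3p¹.
Tabulated IE_3 (kJ/mol): B 3660, Cl 3822, P 2914.
Putting it together, IE_3: P < B < Cl.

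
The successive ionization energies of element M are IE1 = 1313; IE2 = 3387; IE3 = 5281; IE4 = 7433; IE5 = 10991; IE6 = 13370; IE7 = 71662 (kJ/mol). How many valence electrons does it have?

6

Look for the largest jump between consecutive ionization energies: IE7/IE6 ≈ 5.4, far larger than any earlier ratio.
That jump marks the point where a core electron is being removed. So the atom has 6 valence electrons.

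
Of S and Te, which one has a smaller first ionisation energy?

S is in period 3, group 16; Te is in period 5, group 16.
Removing the outermost electron gets harder across a period and easier down a group.
All are in group 16, so first ionization energy increases up the group.
So Te has the smaller first ionisation energy (Te < S).

Te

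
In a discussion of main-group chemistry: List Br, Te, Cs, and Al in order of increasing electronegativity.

Al is in period 3, group 13; Br is in period 4, group 17; Te is in period 5, group 16; Cs is in period 6, group 1.
Smaller atoms with higher effective nuclear charge are more electronegative.
These span different periods and groups, so the two trends combine.
Al > Cs: relative to Cs, both the across-period and down-group shifts push Al's electronegativity up.
Te > Al: the two effects oppose for this pair; the across-period effect wins (2.10 vs 1.61).
Br > Te: both effects reinforce here, so Br is clearly the higher of the two.
For reference (Pauling): Al 1.61, Br 2.96, Te 2.10, Cs 0.79.
So from lowest to highest: Cs < Al < Te < Br.

Cs < Al < Te < Br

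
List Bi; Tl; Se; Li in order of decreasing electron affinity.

Se > Bi > Li > Tl

Li is in period 2, group 1; Se is in period 4, group 16; Tl is in period 6, group 13; Bi is in period 6, group 15.
Adding an electron releases more energy for atoms nearer the top right (short of the noble gases).
Neither a single period nor a single group — weigh both effects.
Li > Tl: the two effects oppose for this pair; the down-group effect wins (60 vs 19 kJ/mol).
Bi > Li: the two effects oppose for this pair; the across-period effect wins (91 vs 60 kJ/mol).
Se > Bi: both effects reinforce here, so Se is clearly the higher of the two.
Approximate values (kJ/mol): Li 60, Se 195, Tl 19, Bi 91.
So from highest to lowest: Se > Bi > Li > Tl.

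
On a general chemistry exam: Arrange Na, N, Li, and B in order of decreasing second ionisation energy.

Li, Na, N, B

IE_2 is the cost of taking one more electron from the +1 cation: Na⁺ is the bare [Ne] core; N⁺ still has 4 valence electrons; Li⁺ is the bare [He] core; B⁺ still has 2 valence electrons.
Core electrons are held far more tightly than valence electrons, so Na and Li top the IE_2 order.
Valence configurations: N⁺ [He]2s²2p², B⁺ [He]2s².
Approximate IE_2 values (kJ/mol): Na 4562, N 2856, Li 7298, B 2427.
Overall IE_2 order: B < N < Na < Li.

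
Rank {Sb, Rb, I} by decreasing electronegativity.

Rb is in period 5, group 1; Sb is in period 5, group 15; I is in period 5, group 17.
EN rises left→right (higher Z_eff, smaller atoms) and falls top→bottom (larger, more shielded atoms).
All lie in period 5, so electronegativity increases left to right.
So from highest to lowest: I > Sb > Rb.

I, Sb, Rb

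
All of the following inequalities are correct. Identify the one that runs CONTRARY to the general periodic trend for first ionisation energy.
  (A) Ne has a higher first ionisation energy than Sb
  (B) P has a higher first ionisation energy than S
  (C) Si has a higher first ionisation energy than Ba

(B)

The general trend: first ionisation energy increases across a period and decreases down a group.
(A) Ne (period 2, group 18) vs Sb (period 5, group 15): the stated order agrees with the simple trend.
(B) P (period 3, group 15) vs S (period 3, group 16): the stated order contradicts the simple trend.
(C) Si (period 3, group 14) vs Ba (period 6, group 2): the stated order agrees with the simple trend.
The exception is (B): S (3p⁴) ionizes more easily than half-filled P (3p³) because the paired 3p electron in S is pushed out by e⁻–e⁻ repulsion.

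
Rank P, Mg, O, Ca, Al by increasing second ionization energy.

Ca < Mg < Al < P < O

After 1 electron has been removed, what remains? P⁺ still has 4 valence electrons; Mg⁺ still has 1 valence electron; O⁺ still has 5 valence electrons; Ca⁺ still has 1 valence electron; Al⁺ still has 2 valence electrons.
All are still removing valence electrons, so compare the +1 ions as you would atoms: IE_2 generally rises across a period (higher Z_eff) and falls down a group (larger shell), subject to the usual subshell exceptions.
Valence configurations: P⁺ [Ne]3s²3p², Mg⁺ [Ne]3s¹, O⁺ [He]2s²2p³, Ca⁺ [Ar]4s¹, Al⁺ [Ne]3s².
The numbers (kJ/mol): P 1907, Mg 1451, O 3388, Ca 1145, Al 1817.
Overall IE_2 order: Ca < Mg < Al < P < O.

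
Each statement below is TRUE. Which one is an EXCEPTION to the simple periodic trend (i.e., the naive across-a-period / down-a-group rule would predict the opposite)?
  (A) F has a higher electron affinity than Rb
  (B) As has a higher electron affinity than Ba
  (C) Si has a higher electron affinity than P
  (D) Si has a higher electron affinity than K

(C)

The general trend: electron affinity increases across a period and decreases down a group.
(A) F (period 2, group 17) vs Rb (period 5, group 1): the stated order agrees with the simple trend.
(B) As (period 4, group 15) vs Ba (period 6, group 2): the stated order agrees with the simple trend.
(C) Si (period 3, group 14) vs P (period 3, group 15): the stated order contradicts the simple trend.
(D) Si (period 3, group 14) vs K (period 4, group 1): the stated order agrees with the simple trend.
The exception is (C): adding an electron to P's half-filled 3p³ is unfavourable, so Si (3p²) has the more exothermic EA.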